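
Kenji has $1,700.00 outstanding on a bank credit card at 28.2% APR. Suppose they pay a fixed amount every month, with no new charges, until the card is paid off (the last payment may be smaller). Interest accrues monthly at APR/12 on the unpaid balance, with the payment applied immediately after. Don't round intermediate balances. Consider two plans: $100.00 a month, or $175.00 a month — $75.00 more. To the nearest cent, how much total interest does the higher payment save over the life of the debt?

$243.00

Monthly rate r = 28.2%/12 = 2.35% = 0.0235.
At $100.00/mo: n = ⌈−ln(1 − rB₀/P)/ln(1+r)⌉ = 22 payments (last $95.63); total interest = total paid − $1,700.00 = $495.63.
At $175.00/mo: 12 payments (last $27.63); total interest $252.63.
Interest saved = $495.63 − $252.63 = $243.00.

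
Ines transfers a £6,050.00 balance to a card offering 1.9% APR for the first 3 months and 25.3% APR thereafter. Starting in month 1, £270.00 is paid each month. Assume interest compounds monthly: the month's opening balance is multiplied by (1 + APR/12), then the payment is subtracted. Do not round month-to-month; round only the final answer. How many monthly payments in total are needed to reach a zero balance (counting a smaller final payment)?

Promo months 1–3 at r₀ = 1.9%/12 = 0.00158333; months 4+ at r₁ = 25.3%/12 = 0.0210833.
After month 3: iterate B ← B·(1+r₀) − £270.00 for 3 months → £5,267.50.
Then at r₁ with £270.00/mo: n₂ = −ln(1 − r₁·B/P)/ln(1+r₁) ≈ 25.40 → 26 more payments.

29 payments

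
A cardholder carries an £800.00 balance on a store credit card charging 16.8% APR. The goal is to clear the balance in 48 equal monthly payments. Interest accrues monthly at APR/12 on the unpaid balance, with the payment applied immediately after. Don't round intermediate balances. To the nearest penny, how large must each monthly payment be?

£23.00

Monthly rate r = 16.8%/12 = 1.4% = 0.014.
Level-payment amortization: P = B₀·r / (1 − (1+r)^(−n)) = 800.00·0.014 / (1 − 1.014^(−48)).
Denominator 1 − (1+r)^(−48) = 0.486928182.
P = 11.2 / 0.486928182 ≈ 23.00.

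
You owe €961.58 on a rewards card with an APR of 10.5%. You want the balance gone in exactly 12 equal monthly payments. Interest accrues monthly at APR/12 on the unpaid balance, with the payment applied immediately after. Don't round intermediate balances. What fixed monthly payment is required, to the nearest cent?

€84.76

Monthly rate r = 10.5%/12 = 0.875% = 0.00875.
Level-payment amortization: P = B₀·r / (1 − (1+r)^(−n)) = 961.58·0.00875 / (1 − 1.00875^(−12)).
Denominator 1 − (1+r)^(−12) = 0.0992641938.
P = 8.41383 / 0.0992641938 ≈ 84.76.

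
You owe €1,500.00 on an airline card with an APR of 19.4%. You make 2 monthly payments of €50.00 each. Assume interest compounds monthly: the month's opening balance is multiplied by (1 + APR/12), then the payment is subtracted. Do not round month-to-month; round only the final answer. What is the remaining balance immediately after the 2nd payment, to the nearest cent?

€1,448.08

Monthly rate r = 19.4%/12 = 1.61667% = 0.0161667.
Each month: B ← B·(1+r) − €50.00.
Month 1: interest €24.25; balance after payment €1,474.25.
Month 2: interest €23.83; balance after payment €1,448.08.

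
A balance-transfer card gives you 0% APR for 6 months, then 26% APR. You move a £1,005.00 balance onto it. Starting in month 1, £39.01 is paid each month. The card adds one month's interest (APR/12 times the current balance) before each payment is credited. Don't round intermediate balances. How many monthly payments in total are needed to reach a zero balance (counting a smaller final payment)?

Promo months 1–6 at r₀ = 0%/12 = 0; months 7+ at r₁ = 26%/12 = 0.0216667.
After month 6 (no interest yet): B = £1,005.00 − 6·£39.01 = £770.94.
Then at r₁ with £39.01/mo: n₂ = −ln(1 − r₁·B/P)/ln(1+r₁) ≈ 26.08 → 27 more payments.

33 months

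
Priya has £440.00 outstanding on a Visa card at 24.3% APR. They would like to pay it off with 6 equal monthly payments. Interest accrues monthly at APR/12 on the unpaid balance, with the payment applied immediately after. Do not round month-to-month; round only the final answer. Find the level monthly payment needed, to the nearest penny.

Monthly rate r = 24.3%/12 = 2.025% = 0.02025.
Level-payment amortization: P = B₀·r / (1 − (1+r)^(−n)) = 440.00·0.02025 / (1 − 1.02025^(−6)).
Denominator 1 − (1+r)^(−6) = 0.113333339.
P = 8.91 / 0.113333339 ≈ 78.62.

£78.62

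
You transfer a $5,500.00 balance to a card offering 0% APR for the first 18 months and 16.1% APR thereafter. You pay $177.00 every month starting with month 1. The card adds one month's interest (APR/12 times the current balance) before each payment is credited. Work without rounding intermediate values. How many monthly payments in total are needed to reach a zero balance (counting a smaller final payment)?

33 months

Promo months 1–18 at r₀ = 0%/12 = 0; months 19+ at r₁ = 16.1%/12 = 0.0134167.
After month 18 (no interest yet): B = $5,500.00 − 18·$177.00 = $2,314.00.
Then at r₁ with $177.00/mo: n₂ = −ln(1 − r₁·B/P)/ln(1+r₁) ≈ 14.47 → 15 more payments.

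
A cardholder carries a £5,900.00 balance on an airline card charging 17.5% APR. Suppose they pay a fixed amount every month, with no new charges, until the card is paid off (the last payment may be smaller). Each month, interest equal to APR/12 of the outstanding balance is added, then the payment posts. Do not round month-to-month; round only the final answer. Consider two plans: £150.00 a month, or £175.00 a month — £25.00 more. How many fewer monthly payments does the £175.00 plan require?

Monthly rate r = 17.5%/12 = 1.45833% = 0.0145833.
At £150.00/mo: n = ⌈−ln(1 − rB₀/P)/ln(1+r)⌉ = 59 payments (last £131.47); total interest = total paid − £5,900.00 = £2,931.47.
At £175.00/mo: 47 payments (last £128.72); total interest £2,278.72.
Payments saved = 59 − 47 = 12.

12 fewer payments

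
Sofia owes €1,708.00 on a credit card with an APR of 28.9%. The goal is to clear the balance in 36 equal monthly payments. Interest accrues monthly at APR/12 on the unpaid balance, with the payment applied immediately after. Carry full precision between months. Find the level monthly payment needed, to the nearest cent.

€71.48

Monthly rate r = 28.9%/12 = 2.40833% = 0.0240833.
Level-payment amortization: P = B₀·r / (1 − (1+r)^(−n)) = 1708.00·0.0240833 / (1 − 1.02408^(−36)).
Denominator 1 − (1+r)^(−36) = 0.575449589.
P = 41.1343 / 0.575449589 ≈ 71.48.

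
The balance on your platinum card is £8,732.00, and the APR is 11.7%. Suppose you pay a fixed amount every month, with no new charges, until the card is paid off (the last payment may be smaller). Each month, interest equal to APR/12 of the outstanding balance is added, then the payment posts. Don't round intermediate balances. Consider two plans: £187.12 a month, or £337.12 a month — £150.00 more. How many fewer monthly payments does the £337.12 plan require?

Monthly rate r = 11.7%/12 = 0.975% = 0.00975.
At £187.12/mo: n = ⌈−ln(1 − rB₀/P)/ln(1+r)⌉ = 63 payments (last £103.82); total interest = total paid − £8,732.00 = £2,973.26.
At £337.12/mo: 30 payments (last £336.91); total interest £1,381.39.
Payments saved = 63 − 30 = 33.

33 fewer payments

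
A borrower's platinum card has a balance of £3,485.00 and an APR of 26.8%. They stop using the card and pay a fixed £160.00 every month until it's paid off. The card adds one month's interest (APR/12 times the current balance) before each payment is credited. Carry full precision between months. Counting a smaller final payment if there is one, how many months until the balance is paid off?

Monthly rate r = 26.8%/12 = 2.23333% = 0.0223333.
Recurrence: B ← B·(1+r) − £160.00.
Month 1: interest £77.83; balance after payment £3,402.83.
Month 2: interest £76.00; balance after payment £3,318.83.
Closed form: n = −ln(1 − rB₀/P)/ln(1+r) = −ln(0.51355)/ln(1.02233) ≈ 30.171, so the balance reaches zero during payment 31.

31 payments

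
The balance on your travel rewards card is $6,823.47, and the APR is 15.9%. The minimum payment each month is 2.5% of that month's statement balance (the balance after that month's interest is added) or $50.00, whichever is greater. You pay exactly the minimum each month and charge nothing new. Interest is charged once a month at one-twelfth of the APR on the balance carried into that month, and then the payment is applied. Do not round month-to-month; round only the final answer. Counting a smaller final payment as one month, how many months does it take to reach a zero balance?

Monthly rate r = 15.9%/12 = 1.325% = 0.01325.
While 2.5% of the post-interest balance exceeds $50.00, each month B ← (B·(1+r))·(1 − 0.025), i.e. B shrinks by the factor (1+r)·0.975 = 0.98792.
This holds for months 1–103. Entering month 104 the balance is $1,951.16; 2.5% of the post-interest balance is now below $50.00, so the flat $50.00 minimum applies from here.
From month 104 a fixed $50.00 at rate r clears $1,951.16 in 56 more payments. Total: 103 + 56 = 159 months.

159 months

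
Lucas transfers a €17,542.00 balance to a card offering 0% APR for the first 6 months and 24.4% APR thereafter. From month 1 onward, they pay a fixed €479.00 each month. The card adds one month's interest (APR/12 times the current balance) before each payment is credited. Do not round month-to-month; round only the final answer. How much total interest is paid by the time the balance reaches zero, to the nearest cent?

€8,524.40

Promo months 1–6 at r₀ = 0%/12 = 0; months 7+ at r₁ = 24.4%/12 = 0.0203333.
After month 6 (no interest yet): B = €17,542.00 − 6·€479.00 = €14,668.00.
Then at r₁ with €479.00/mo: n₂ = −ln(1 − r₁·B/P)/ln(1+r₁) ≈ 48.42 → 49 more payments.
Total paid = 54·€479.00 + €200.40 = €26,066.40; interest = €26,066.40 − €17,542.00 = €8,524.40.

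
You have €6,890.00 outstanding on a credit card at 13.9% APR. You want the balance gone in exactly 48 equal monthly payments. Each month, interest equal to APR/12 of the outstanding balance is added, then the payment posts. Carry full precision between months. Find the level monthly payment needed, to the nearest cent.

€187.93

Monthly rate r = 13.9%/12 = 1.15833% = 0.0115833.
Level-payment amortization: P = B₀·r / (1 − (1+r)^(−n)) = 6890.00·0.0115833 / (1 − 1.01158^(−48)).
Denominator 1 − (1+r)^(−48) = 0.424665971.
P = 79.8092 / 0.424665971 ≈ 187.93.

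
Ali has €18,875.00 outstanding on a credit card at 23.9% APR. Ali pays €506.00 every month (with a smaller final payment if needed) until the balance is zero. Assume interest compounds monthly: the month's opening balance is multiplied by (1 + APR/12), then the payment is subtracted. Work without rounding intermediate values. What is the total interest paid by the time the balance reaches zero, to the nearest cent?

€15,980.44

Monthly rate r = 23.9%/12 = 1.99167% = 0.0199167.
Payoff takes n = ⌈−ln(1 − rB₀/P)/ln(1+r)⌉ = ⌈68.883⌉ = 69 payments; the last is €447.44.
Total paid = 68·€506.00 + €447.44 = €34,855.44.
Total interest = total paid − principal = €34,855.44 − €18,875.00 = €15,980.44.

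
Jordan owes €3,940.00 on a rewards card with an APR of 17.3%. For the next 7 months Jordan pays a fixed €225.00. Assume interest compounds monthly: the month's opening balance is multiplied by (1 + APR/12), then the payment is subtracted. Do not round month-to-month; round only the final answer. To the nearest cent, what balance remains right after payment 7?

Monthly rate r = 17.3%/12 = 1.44167% = 0.0144167.
Each month: B ← B·(1+r) − €225.00.
Month 1: interest €56.80; balance after payment €3,771.80.
Month 2: interest €54.38; balance after payment €3,601.18.
Month 3: interest €51.92; balance after payment €3,428.10.
Month 4: interest €49.42; balance after payment €3,252.52.
Month 5: interest €46.89; balance after payment €3,074.41.
Month 6: interest €44.32; balance after payment €2,893.73.
Month 7: interest €41.72; balance after payment €2,710.45.

€2,710.45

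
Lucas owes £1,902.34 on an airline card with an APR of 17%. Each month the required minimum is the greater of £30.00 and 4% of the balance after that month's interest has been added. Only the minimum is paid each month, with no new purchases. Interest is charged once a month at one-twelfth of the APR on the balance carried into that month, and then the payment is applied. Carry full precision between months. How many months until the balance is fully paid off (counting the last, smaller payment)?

66 months

Monthly rate r = 17%/12 = 1.41667% = 0.0141667.
While 4% of the post-interest balance exceeds £30.00, each month B ← (B·(1+r))·(1 − 0.04), i.e. B shrinks by the factor (1+r)·0.96 = 0.9736.
This holds for months 1–36. Entering month 37 the balance is £726.09; 4% of the post-interest balance is now below £30.00, so the flat £30.00 minimum applies from here.
From month 37 a fixed £30.00 at rate r clears £726.09 in 30 more payments. Total: 36 + 30 = 66 months.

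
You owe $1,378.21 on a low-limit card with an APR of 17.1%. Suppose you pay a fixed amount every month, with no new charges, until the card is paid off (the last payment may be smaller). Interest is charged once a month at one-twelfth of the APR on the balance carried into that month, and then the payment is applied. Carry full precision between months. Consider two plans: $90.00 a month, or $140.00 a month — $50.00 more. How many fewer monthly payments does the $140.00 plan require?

7 fewer payments

Monthly rate r = 17.1%/12 = 1.425% = 0.01425.
At $90.00/mo: n = ⌈−ln(1 − rB₀/P)/ln(1+r)⌉ = 18 payments (last $36.01); total interest = total paid − $1,378.21 = $187.80.
At $140.00/mo: 11 payments (last $95.76); total interest $117.55.
Payments saved = 18 − 11 = 7.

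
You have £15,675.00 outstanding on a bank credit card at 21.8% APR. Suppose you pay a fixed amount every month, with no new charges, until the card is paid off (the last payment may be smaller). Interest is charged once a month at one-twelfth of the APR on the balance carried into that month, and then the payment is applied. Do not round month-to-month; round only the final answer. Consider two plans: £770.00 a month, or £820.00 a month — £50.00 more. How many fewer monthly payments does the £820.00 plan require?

Monthly rate r = 21.8%/12 = 1.81667% = 0.0181667.
At £770.00/mo: n = ⌈−ln(1 − rB₀/P)/ln(1+r)⌉ = 26 payments (last £500.33); total interest = total paid − £15,675.00 = £4,075.33.
At £820.00/mo: 24 payments (last £571.37); total interest £3,756.37.
Payments saved = 26 − 24 = 2.

2 fewer payments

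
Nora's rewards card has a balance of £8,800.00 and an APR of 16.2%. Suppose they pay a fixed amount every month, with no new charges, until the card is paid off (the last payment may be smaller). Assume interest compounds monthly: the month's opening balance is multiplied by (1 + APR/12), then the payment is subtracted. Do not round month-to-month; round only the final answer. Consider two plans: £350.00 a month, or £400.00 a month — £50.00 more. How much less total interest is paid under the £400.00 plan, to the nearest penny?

£310.46

Monthly rate r = 16.2%/12 = 1.35% = 0.0135.
At £350.00/mo: n = ⌈−ln(1 − rB₀/P)/ln(1+r)⌉ = 31 payments (last £322.76); total interest = total paid − £8,800.00 = £2,022.76.
At £400.00/mo: 27 payments (last £112.30); total interest £1,712.30.
Interest saved = £2,022.76 − £1,712.30 = £310.46.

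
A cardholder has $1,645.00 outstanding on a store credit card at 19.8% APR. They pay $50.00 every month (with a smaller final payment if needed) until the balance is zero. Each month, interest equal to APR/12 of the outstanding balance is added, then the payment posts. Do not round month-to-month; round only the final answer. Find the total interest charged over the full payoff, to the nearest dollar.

Monthly rate r = 19.8%/12 = 1.65% = 0.0165.
Payoff takes n = ⌈−ln(1 − rB₀/P)/ln(1+r)⌉ = ⌈47.829⌉ = 48 payments; the last is $41.52.
Total paid = 47·$50.00 + $41.52 = $2,391.52.
Total interest = total paid − principal = $2,391.52 − $1,645.00 = $746.52.

$747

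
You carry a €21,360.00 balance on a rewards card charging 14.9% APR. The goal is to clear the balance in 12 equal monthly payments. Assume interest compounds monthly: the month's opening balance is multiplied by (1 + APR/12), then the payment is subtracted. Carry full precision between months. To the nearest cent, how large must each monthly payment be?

€1,926.91

Monthly rate r = 14.9%/12 = 1.24167% = 0.0124167.
Level-payment amortization: P = B₀·r / (1 − (1+r)^(−n)) = 21360.00·0.0124167 / (1 − 1.01242^(−12)).
Denominator 1 − (1+r)^(−12) = 0.137640072.
P = 265.22 / 0.137640072 ≈ 1926.91.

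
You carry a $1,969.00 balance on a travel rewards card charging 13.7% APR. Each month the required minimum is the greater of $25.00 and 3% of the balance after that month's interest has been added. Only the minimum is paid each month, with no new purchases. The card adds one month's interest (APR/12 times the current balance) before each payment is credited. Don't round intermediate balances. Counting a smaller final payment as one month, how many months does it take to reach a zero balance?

88 months

Monthly rate r = 13.7%/12 = 1.14167% = 0.0114167.
While 3% of the post-interest balance exceeds $25.00, each month B ← (B·(1+r))·(1 − 0.03), i.e. B shrinks by the factor (1+r)·0.97 = 0.98107.
This holds for months 1–46. Entering month 47 the balance is $817.58; 3% of the post-interest balance is now below $25.00, so the flat $25.00 minimum applies from here.
From month 47 a fixed $25.00 at rate r clears $817.58 in 42 more payments. Total: 46 + 42 = 88 months.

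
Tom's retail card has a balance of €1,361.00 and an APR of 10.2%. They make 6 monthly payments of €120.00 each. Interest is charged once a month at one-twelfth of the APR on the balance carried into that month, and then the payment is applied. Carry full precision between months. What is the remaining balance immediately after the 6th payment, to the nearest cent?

Monthly rate r = 10.2%/12 = 0.85% = 0.0085.
Each month: B ← B·(1+r) − €120.00.
Month 1: interest €11.57; balance after payment €1,252.57.
Month 2: interest €10.65; balance after payment €1,143.22.
Month 3: interest €9.72; balance after payment €1,032.93.
Month 4: interest €8.78; balance after payment €921.71.
Month 5: interest €7.83; balance after payment €809.55.
Month 6: interest €6.88; balance after payment €696.43.

€696.43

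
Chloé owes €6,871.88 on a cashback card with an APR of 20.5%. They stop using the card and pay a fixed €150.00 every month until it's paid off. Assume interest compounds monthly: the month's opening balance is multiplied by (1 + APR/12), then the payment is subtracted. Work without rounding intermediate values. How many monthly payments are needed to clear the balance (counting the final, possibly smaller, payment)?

91 payments

Monthly rate r = 20.5%/12 = 1.70833% = 0.0170833.
Recurrence: B ← B·(1+r) − €150.00.
Month 1: interest €117.39; balance after payment €6,839.27.
Month 2: interest €116.84; balance after payment €6,806.11.
Closed form: n = −ln(1 − rB₀/P)/ln(1+r) = −ln(0.21737)/ln(1.01708) ≈ 90.097, so the balance reaches zero during payment 91.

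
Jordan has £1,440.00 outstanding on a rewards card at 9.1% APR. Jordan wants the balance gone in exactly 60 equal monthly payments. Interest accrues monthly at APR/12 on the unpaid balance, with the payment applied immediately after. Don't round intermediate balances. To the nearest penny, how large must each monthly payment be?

Monthly rate r = 9.1%/12 = 0.758333% = 0.00758333.
Level-payment amortization: P = B₀·r / (1 − (1+r)^(−n)) = 1440.00·0.00758333 / (1 − 1.00758^(−60)).
Denominator 1 − (1+r)^(−60) = 0.364462044.
P = 10.92 / 0.364462044 ≈ 29.96.

£29.96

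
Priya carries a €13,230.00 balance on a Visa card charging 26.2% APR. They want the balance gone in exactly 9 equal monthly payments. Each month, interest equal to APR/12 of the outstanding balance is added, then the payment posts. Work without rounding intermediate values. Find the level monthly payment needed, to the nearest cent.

Monthly rate r = 26.2%/12 = 2.18333% = 0.0218333.
Level-payment amortization: P = B₀·r / (1 − (1+r)^(−n)) = 13230.00·0.0218333 / (1 − 1.02183^(−9)).
Denominator 1 − (1+r)^(−9) = 0.176659634.
P = 288.855 / 0.176659634 ≈ 1635.09.

€1,635.09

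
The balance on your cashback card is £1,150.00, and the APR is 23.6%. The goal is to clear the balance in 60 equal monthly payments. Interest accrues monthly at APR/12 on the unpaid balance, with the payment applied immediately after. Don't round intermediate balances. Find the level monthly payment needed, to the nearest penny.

£32.82

Monthly rate r = 23.6%/12 = 1.96667% = 0.0196667.
Level-payment amortization: P = B₀·r / (1 − (1+r)^(−n)) = 1150.00·0.0196667 / (1 − 1.01967^(−60)).
Denominator 1 − (1+r)^(−60) = 0.68918164.
P = 22.6167 / 0.68918164 ≈ 32.82.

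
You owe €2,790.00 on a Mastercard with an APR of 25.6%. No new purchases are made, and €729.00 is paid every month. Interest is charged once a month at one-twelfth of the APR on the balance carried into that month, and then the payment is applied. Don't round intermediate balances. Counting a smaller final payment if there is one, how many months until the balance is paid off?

Monthly rate r = 25.6%/12 = 2.13333% = 0.0213333.
Recurrence: B ← B·(1+r) − €729.00.
Month 1: interest €59.52; balance after payment €2,120.52.
Month 2: interest €45.24; balance after payment €1,436.76.
Month 3: interest €30.65; balance after payment €738.41.
Month 4: interest €15.75; balance after payment €25.16.
Month 5: interest €0.54; balance after payment €0.00.

5 months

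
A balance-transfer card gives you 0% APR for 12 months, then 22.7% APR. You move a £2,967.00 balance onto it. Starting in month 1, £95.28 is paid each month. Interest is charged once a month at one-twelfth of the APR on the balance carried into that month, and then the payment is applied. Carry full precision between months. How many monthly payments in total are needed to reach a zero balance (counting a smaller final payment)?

Promo months 1–12 at r₀ = 0%/12 = 0; months 13+ at r₁ = 22.7%/12 = 0.0189167.
After month 12 (no interest yet): B = £2,967.00 − 12·£95.28 = £1,823.64.
Then at r₁ with £95.28/mo: n₂ = −ln(1 − r₁·B/P)/ln(1+r₁) ≈ 23.99 → 24 more payments.

36 months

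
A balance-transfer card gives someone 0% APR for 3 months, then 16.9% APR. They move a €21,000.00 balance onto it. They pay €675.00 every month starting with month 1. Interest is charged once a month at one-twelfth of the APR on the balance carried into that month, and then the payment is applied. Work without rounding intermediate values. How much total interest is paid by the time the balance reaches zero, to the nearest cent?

€5,351.70

Promo months 1–3 at r₀ = 0%/12 = 0; months 4+ at r₁ = 16.9%/12 = 0.0140833.
After month 3 (no interest yet): B = €21,000.00 − 3·€675.00 = €18,975.00.
Then at r₁ with €675.00/mo: n₂ = −ln(1 − r₁·B/P)/ln(1+r₁) ≈ 36.04 → 37 more payments.
Total paid = 39·€675.00 + €26.70 = €26,351.70; interest = €26,351.70 − €21,000.00 = €5,351.70.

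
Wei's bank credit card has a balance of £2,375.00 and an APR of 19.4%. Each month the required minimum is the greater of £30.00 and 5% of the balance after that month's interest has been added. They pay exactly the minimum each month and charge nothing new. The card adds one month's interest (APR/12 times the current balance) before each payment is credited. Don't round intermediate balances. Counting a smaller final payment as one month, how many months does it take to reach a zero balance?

Monthly rate r = 19.4%/12 = 1.61667% = 0.0161667.
While 5% of the post-interest balance exceeds £30.00, each month B ← (B·(1+r))·(1 − 0.05), i.e. B shrinks by the factor (1+r)·0.95 = 0.96536.
This holds for months 1–40. Entering month 41 the balance is £579.70; 5% of the post-interest balance is now below £30.00, so the flat £30.00 minimum applies from here.
From month 41 a fixed £30.00 at rate r clears £579.70 in 24 more payments. Total: 40 + 24 = 64 months.

64 months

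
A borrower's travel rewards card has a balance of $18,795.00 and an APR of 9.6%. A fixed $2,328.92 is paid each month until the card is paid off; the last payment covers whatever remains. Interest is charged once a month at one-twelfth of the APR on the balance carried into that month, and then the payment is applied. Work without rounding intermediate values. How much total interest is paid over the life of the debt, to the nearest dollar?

Monthly rate r = 9.6%/12 = 0.8% = 0.008.
Payoff takes n = ⌈−ln(1 − rB₀/P)/ln(1+r)⌉ = ⌈8.376⌉ = 9 payments; the last is $877.60.
Total paid = 8·$2,328.92 + $877.60 = $19,508.96.
Total interest = total paid − principal = $19,508.96 − $18,795.00 = $713.96.

$714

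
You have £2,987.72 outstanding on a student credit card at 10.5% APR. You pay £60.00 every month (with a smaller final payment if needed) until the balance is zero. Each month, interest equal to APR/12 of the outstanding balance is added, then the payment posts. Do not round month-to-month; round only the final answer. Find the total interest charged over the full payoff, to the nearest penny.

£953.04

Monthly rate r = 10.5%/12 = 0.875% = 0.00875.
Payoff takes n = ⌈−ln(1 − rB₀/P)/ln(1+r)⌉ = ⌈65.678⌉ = 66 payments; the last is £40.76.
Total paid = 65·£60.00 + £40.76 = £3,940.76.
Total interest = total paid − principal = £3,940.76 − £2,987.72 = £953.04.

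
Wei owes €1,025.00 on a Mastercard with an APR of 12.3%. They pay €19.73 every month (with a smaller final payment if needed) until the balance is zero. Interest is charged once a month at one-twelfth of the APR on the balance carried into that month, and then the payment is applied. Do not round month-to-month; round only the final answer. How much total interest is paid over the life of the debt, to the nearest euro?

€446

Monthly rate r = 12.3%/12 = 1.025% = 0.01025.
Payoff takes n = ⌈−ln(1 − rB₀/P)/ln(1+r)⌉ = ⌈74.561⌉ = 75 payments; the last is €11.09.
Total paid = 74·€19.73 + €11.09 = €1,471.11.
Total interest = total paid − principal = €1,471.11 − €1,025.00 = €446.11.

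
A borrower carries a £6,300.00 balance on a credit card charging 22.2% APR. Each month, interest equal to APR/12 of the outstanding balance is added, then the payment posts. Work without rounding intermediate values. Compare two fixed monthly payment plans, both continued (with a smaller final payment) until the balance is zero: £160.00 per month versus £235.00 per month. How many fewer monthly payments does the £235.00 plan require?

Monthly rate r = 22.2%/12 = 1.85% = 0.0185.
At £160.00/mo: n = ⌈−ln(1 − rB₀/P)/ln(1+r)⌉ = 72 payments (last £18.17); total interest = total paid − £6,300.00 = £5,078.17.
At £235.00/mo: 38 payments (last £88.31); total interest £2,483.31.
Payments saved = 72 − 38 = 34.

34 fewer payments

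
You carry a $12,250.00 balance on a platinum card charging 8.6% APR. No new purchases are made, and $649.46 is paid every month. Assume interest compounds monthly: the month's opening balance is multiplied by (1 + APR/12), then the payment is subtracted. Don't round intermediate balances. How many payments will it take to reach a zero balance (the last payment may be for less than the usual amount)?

Monthly rate r = 8.6%/12 = 0.716667% = 0.00716667.
Recurrence: B ← B·(1+r) − $649.46.
Month 1: interest $87.79; balance after payment $11,688.33.
Month 2: interest $83.77; balance after payment $11,122.64.
Closed form: n = −ln(1 − rB₀/P)/ln(1+r) = −ln(0.86482)/ln(1.00717) ≈ 20.337, so the balance reaches zero during payment 21.

21 payments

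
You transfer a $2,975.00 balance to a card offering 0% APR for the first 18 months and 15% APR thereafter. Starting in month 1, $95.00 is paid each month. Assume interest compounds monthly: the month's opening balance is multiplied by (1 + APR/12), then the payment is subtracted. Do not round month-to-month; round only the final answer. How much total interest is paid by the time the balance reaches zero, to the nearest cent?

Promo months 1–18 at r₀ = 0%/12 = 0; months 19+ at r₁ = 15%/12 = 0.0125.
After month 18 (no interest yet): B = $2,975.00 − 18·$95.00 = $1,265.00.
Then at r₁ with $95.00/mo: n₂ = −ln(1 − r₁·B/P)/ln(1+r₁) ≈ 14.66 → 15 more payments.
Total paid = 32·$95.00 + $62.41 = $3,102.41; interest = $3,102.41 − $2,975.00 = $127.41.

$127.41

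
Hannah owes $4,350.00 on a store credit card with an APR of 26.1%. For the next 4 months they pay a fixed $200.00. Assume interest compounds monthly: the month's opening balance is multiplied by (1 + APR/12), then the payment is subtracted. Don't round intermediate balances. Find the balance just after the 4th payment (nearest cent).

Monthly rate r = 26.1%/12 = 2.175% = 0.02175.
Each month: B ← B·(1+r) − $200.00.
Month 1: interest $94.61; balance after payment $4,244.61.
Month 2: interest $92.32; balance after payment $4,136.93.
Month 3: interest $89.98; balance after payment $4,026.91.
Month 4: interest $87.59; balance after payment $3,914.50.

$3,914.50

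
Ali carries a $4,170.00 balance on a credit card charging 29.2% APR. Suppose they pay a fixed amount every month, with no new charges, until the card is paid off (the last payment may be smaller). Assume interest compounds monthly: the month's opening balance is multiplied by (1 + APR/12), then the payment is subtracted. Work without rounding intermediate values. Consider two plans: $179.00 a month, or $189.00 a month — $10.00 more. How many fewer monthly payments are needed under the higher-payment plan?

Monthly rate r = 29.2%/12 = 2.43333% = 0.0243333.
At $179.00/mo: n = ⌈−ln(1 − rB₀/P)/ln(1+r)⌉ = 35 payments (last $143.98); total interest = total paid − $4,170.00 = $2,059.98.
At $189.00/mo: 33 payments (last $3.35); total interest $1,881.35.
Payments saved = 35 − 33 = 2.

2 fewer payments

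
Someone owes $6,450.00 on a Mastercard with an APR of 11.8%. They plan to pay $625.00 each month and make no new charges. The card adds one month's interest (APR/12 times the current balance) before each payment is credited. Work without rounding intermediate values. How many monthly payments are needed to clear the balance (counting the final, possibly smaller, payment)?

11 months

Monthly rate r = 11.8%/12 = 0.983333% = 0.00983333.
Recurrence: B ← B·(1+r) − $625.00.
Month 1: interest $63.43; balance after payment $5,888.43.
Month 2: interest $57.90; balance after payment $5,321.33.
Closed form: n = −ln(1 − rB₀/P)/ln(1+r) = −ln(0.89852)/ln(1.00983) ≈ 10.935, so the balance reaches zero during payment 11.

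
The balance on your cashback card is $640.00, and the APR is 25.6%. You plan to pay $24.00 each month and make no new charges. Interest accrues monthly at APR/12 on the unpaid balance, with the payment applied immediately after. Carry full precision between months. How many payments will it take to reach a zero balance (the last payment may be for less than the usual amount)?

Monthly rate r = 25.6%/12 = 2.13333% = 0.0213333.
Recurrence: B ← B·(1+r) − $24.00.
Month 1: interest $13.65; balance after payment $629.65.
Month 2: interest $13.43; balance after payment $619.09.
Closed form: n = −ln(1 − rB₀/P)/ln(1+r) = −ln(0.43111)/ln(1.02133) ≈ 39.859, so the balance reaches zero during payment 40.

40 payments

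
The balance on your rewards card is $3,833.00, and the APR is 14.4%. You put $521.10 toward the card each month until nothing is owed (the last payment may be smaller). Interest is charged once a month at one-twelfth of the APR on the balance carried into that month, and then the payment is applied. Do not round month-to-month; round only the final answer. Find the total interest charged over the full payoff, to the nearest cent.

Monthly rate r = 14.4%/12 = 1.2% = 0.012.
Payoff takes n = ⌈−ln(1 − rB₀/P)/ln(1+r)⌉ = ⌈7.747⌉ = 8 payments; the last is $389.74.
Total paid = 7·$521.10 + $389.74 = $4,037.44.
Total interest = total paid − principal = $4,037.44 − $3,833.00 = $204.44.

$204.44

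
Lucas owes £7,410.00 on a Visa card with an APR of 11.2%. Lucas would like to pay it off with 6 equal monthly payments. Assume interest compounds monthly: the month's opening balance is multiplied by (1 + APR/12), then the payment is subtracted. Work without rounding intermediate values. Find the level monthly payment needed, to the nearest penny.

£1,275.66

Monthly rate r = 11.2%/12 = 0.933333% = 0.00933333.
Level-payment amortization: P = B₀·r / (1 − (1+r)^(−n)) = 7410.00·0.00933333 / (1 − 1.00933^(−6)).
Denominator 1 − (1+r)^(−6) = 0.0542152582.
P = 69.16 / 0.0542152582 ≈ 1275.66.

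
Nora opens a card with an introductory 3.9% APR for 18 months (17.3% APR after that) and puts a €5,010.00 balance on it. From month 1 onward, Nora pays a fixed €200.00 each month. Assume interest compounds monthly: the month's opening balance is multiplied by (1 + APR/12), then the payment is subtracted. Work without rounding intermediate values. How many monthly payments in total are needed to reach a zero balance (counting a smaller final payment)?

27 payments

Promo months 1–18 at r₀ = 3.9%/12 = 0.00325; months 19+ at r₁ = 17.3%/12 = 0.0144167.
After month 18: iterate B ← B·(1+r₀) − €200.00 for 18 months → €1,610.13.
Then at r₁ with €200.00/mo: n₂ = −ln(1 − r₁·B/P)/ln(1+r₁) ≈ 8.62 → 9 more payments.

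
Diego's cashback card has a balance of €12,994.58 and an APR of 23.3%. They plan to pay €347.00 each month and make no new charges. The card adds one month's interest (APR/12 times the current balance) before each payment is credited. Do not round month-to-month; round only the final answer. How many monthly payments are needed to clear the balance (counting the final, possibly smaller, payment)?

Monthly rate r = 23.3%/12 = 1.94167% = 0.0194167.
Recurrence: B ← B·(1+r) − €347.00.
Month 1: interest €252.31; balance after payment €12,899.89.
Month 2: interest €250.47; balance after payment €12,803.36.
Closed form: n = −ln(1 − rB₀/P)/ln(1+r) = −ln(0.27288)/ln(1.01942) ≈ 67.535, so the balance reaches zero during payment 68.

68 payments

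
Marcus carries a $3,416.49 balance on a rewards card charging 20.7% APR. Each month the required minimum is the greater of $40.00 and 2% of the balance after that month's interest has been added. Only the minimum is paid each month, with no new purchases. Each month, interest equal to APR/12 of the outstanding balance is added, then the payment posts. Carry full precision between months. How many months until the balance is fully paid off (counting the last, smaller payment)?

289 months

Monthly rate r = 20.7%/12 = 1.725% = 0.01725.
While 2% of the post-interest balance exceeds $40.00, each month B ← (B·(1+r))·(1 − 0.02), i.e. B shrinks by the factor (1+r)·0.98 = 0.9969.
This holds for months 1–179. Entering month 180 the balance is $1,961.58; 2% of the post-interest balance is now below $40.00, so the flat $40.00 minimum applies from here.
From month 180 a fixed $40.00 at rate r clears $1,961.58 in 110 more payments. Total: 179 + 110 = 289 months.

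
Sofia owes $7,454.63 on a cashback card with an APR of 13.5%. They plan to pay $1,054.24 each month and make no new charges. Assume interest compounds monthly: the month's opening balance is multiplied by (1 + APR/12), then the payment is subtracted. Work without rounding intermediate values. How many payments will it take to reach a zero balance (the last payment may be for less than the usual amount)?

Monthly rate r = 13.5%/12 = 1.125% = 0.01125.
Recurrence: B ← B·(1+r) − $1,054.24.
Month 1: interest $83.86; balance after payment $6,484.25.
Month 2: interest $72.95; balance after payment $5,502.96.
Closed form: n = −ln(1 − rB₀/P)/ln(1+r) = −ln(0.92045)/ln(1.01125) ≈ 7.410, so the balance reaches zero during payment 8.

8 months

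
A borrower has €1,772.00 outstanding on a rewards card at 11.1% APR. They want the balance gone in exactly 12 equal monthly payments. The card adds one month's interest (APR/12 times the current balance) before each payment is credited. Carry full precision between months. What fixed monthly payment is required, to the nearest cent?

€156.69

Monthly rate r = 11.1%/12 = 0.925% = 0.00925.
Level-payment amortization: P = B₀·r / (1 − (1+r)^(−n)) = 1772.00·0.00925 / (1 − 1.00925^(−12)).
Denominator 1 − (1+r)^(−12) = 0.104604509.
P = 16.391 / 0.104604509 ≈ 156.69.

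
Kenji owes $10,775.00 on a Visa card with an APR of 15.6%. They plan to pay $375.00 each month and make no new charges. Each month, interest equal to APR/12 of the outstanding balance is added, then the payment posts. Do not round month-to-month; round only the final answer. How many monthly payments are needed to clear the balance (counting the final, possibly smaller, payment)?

37 months

Monthly rate r = 15.6%/12 = 1.3% = 0.013.
Recurrence: B ← B·(1+r) − $375.00.
Month 1: interest $140.07; balance after payment $10,540.08.
Month 2: interest $137.02; balance after payment $10,302.10.
Closed form: n = −ln(1 − rB₀/P)/ln(1+r) = −ln(0.62647)/ln(1.013) ≈ 36.207, so the balance reaches zero during payment 37.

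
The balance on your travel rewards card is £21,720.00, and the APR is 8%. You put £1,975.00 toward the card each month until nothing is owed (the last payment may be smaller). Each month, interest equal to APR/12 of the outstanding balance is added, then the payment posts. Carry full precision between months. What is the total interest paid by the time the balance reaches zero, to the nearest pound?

£914

Monthly rate r = 8%/12 = 0.666667% = 0.00666667.
Payoff takes n = ⌈−ln(1 − rB₀/P)/ln(1+r)⌉ = ⌈11.460⌉ = 12 payments; the last is £909.15.
Total paid = 11·£1,975.00 + £909.15 = £22,634.15.
Total interest = total paid − principal = £22,634.15 − £21,720.00 = £914.15.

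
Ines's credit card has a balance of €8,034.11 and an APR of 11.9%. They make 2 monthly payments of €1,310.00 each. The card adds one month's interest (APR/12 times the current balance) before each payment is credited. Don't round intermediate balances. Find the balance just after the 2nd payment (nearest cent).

€5,561.25

Monthly rate r = 11.9%/12 = 0.991667% = 0.00991667.
Each month: B ← B·(1+r) − €1,310.00.
Month 1: interest €79.67; balance after payment €6,803.78.
Month 2: interest €67.47; balance after payment €5,561.25.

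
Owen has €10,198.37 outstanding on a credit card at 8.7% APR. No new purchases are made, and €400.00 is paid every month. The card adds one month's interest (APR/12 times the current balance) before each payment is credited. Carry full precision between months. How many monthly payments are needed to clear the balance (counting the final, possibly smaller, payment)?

29 payments

Monthly rate r = 8.7%/12 = 0.725% = 0.00725.
Recurrence: B ← B·(1+r) − €400.00.
Month 1: interest €73.94; balance after payment €9,872.31.
Month 2: interest €71.57; balance after payment €9,543.88.
Closed form: n = −ln(1 − rB₀/P)/ln(1+r) = −ln(0.81515)/ln(1.00725) ≈ 28.292, so the balance reaches zero during payment 29.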